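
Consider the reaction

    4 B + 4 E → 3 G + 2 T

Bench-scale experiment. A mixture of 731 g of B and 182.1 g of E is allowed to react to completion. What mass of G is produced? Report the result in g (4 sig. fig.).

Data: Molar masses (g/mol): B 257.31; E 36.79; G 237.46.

506.0 g

n(B) = 731.0 / 257.31 = 2.841 mol
n(E) = 182.1 / 36.79 = 4.950 mol
n/ν for B = 2.841/4 = 0.7103
n/ν for E = 4.950/4 = 1.238
Smallest n/ν is B → limiting reagent.
n(G) = (3/4) × 2.841 = 2.131 mol
mass = 2.131 × 237.46 = 506.0 g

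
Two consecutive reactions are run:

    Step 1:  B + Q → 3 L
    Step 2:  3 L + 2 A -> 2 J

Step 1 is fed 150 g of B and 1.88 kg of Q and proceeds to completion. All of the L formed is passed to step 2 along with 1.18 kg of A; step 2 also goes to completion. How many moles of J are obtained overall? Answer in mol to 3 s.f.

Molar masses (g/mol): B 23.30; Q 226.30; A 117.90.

10.0 mol

Step 1:
n(B) = 150.0 / 23.30 = 6.438 mol
n(Q) = 1.880×1000 / 226.30 = 8.308 mol
n/ν for B = 6.438/1 = 6.438
n/ν for Q = 8.308/1 = 8.308
Smallest n/ν is B → limiting reagent.
n(L) produced = (3/1) × 6.438 = 19.31 mol
Step 2:
n(L) available = 19.31 mol
n(A) = 1.180×1000 / 117.90 = 10.01 mol
n/ν for L = 19.31/3 = 6.437
n/ν for A = 10.01/2 = 5.005
Smallest n/ν is A → limiting reagent.
n(J) = (2/2) × 10.01 = 10.01 mol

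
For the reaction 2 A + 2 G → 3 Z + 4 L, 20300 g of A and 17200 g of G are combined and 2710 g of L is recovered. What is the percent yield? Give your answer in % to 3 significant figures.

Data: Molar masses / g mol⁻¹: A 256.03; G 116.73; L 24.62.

n(A) = 20300 / 256.03 = 79.29 mol
n(G) = 17200 / 116.73 = 147.3 mol
n/ν → A: 39.65, G: 73.65; A is limiting.
theoretical n(L) = (4/2) × 79.29 = 158.6 mol → 3905 g
% yield = 2710 / 3905 × 100 = 69.40 %

69.4 %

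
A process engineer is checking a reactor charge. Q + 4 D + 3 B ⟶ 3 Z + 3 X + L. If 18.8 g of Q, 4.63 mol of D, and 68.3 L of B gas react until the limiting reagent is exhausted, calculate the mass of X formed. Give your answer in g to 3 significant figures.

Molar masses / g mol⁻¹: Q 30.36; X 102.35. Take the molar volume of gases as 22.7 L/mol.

190 g

n(Q) = 18.80 / 30.36 = 0.6192 mol
n(D) = 4.630 mol
n(B) = 68.30 / 22.7 = 3.009 mol
n/ν → Q: 0.6192, D: 1.158, B: 1.003; Q is limiting.
n(X) = (3/1) × 0.6192 = 1.858 mol
mass = 1.858 × 102.35 = 190.2 g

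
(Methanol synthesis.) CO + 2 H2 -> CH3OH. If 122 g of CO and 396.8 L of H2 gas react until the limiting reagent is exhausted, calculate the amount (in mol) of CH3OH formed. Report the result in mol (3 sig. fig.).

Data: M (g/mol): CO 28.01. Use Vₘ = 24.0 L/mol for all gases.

4.36 mol

n(CO) = 122.0 / 28.01 = 4.356 mol
n(H2) = 396.8 / 24.0 = 16.53 mol
n/ν for CO = 4.356/1 = 4.356
n/ν for H2 = 16.53/2 = 8.265
Smallest n/ν is CO → limiting reagent.
n(CH3OH) = (1/1) × 4.356 = 4.356 mol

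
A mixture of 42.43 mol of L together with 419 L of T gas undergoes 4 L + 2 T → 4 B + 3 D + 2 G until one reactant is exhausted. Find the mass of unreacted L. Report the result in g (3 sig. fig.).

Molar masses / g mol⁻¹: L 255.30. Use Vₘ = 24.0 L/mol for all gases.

n(L) = 42.43 mol
n(T) = 419.0 / 24.0 = 17.46 mol
n/ν for L = 42.43/4 = 10.61
n/ν for T = 17.46/2 = 8.730
Smallest n/ν is T → limiting reagent.
L consumed = (4/2) × 17.46 = 34.92 mol
L remaining = 42.43 − 34.92 = 7.510 mol
mass = 7.510 × 255.30 = 1917 g

1920 g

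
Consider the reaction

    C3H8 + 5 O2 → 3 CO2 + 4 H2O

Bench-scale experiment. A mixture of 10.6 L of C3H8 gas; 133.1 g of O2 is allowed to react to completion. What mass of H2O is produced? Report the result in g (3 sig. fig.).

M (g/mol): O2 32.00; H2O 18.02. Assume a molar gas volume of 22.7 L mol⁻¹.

n(C3H8) = 10.60 / 22.7 = 0.4670 mol
n(O2) = 133.1 / 32.00 = 4.159 mol
n/ν for C3H8 = 0.4670/1 = 0.4670
n/ν for O2 = 4.159/5 = 0.8318
Smallest n/ν is C3H8 → limiting reagent.
n(H2O) = (4/1) × 0.4670 = 1.868 mol
mass = 1.868 × 18.02 = 33.66 g

33.7 g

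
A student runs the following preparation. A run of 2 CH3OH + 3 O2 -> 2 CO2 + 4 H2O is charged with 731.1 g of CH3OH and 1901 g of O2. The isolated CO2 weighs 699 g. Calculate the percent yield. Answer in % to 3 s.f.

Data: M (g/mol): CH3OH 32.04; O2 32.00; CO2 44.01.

69.6 %

n(CH3OH) = 731.1 / 32.04 = 22.82 mol
n(O2) = 1901 / 32.00 = 59.41 mol
n/ν for CH3OH = 22.82/2 = 11.41
n/ν for O2 = 59.41/3 = 19.80
Smallest n/ν is CH3OH → limiting reagent.
theoretical n(CO2) = (2/2) × 22.82 = 22.82 mol → 1004 g
% yield = 699 / 1004 × 100 = 69.62 %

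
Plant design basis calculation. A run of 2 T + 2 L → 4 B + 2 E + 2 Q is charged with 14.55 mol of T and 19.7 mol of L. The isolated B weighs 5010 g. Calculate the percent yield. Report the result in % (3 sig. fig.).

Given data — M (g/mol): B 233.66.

73.7 %

n(T) = 14.55 mol
n(L) = 19.70 mol
n/ν for T = 14.55/2 = 7.275
n/ν for L = 19.70/2 = 9.850
Smallest n/ν is T → limiting reagent.
theoretical n(B) = (4/2) × 14.55 = 29.10 mol → 6800 g
% yield = 5010 / 6800 × 100 = 73.68 %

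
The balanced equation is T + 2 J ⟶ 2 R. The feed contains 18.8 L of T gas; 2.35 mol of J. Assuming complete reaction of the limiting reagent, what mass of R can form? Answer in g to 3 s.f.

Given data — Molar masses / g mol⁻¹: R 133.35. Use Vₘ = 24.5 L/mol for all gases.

n(T) = 18.80 / 24.5 = 0.7673 mol
n(J) = 2.350 mol
n/ν for T = 0.7673/1 = 0.7673
n/ν for J = 2.350/2 = 1.175
Smallest n/ν is T → limiting reagent.
n(R) = (2/1) × 0.7673 = 1.535 mol
mass = 1.535 × 133.35 = 204.7 g

205 g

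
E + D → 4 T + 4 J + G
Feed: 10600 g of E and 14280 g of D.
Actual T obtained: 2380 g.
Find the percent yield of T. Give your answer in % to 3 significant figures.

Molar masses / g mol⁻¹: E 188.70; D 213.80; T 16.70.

63.4 %

n(E) = 10600 / 188.70 = 56.17 mol
n(D) = 14280 / 213.80 = 66.79 mol
n/ν for E = 56.17/1 = 56.17
n/ν for D = 66.79/1 = 66.79
Smallest n/ν is E → limiting reagent.
theoretical n(T) = (4/1) × 56.17 = 224.7 mol → 3752 g
% yield = 2380 / 3752 × 100 = 63.43 %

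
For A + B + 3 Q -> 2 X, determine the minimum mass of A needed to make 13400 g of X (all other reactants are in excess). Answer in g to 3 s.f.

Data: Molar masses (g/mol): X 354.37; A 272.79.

n(X) = 13400 / 354.37 = 37.81 mol
n(A) = (1/2) × 37.81 = 18.91 mol
mass = 18.91 × 272.79 = 5158 g

5160 g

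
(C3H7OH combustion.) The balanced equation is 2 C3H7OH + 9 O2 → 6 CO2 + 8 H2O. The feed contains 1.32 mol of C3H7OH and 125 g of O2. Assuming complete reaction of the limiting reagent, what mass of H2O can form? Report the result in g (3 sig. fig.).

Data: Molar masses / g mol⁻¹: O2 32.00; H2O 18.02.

62.6 g

n(C3H7OH) = 1.320 mol
n(O2) = 125.0 / 32.00 = 3.906 mol
n/ν for C3H7OH = 1.320/2 = 0.6600
n/ν for O2 = 3.906/9 = 0.4340
Smallest n/ν is O2 → limiting reagent.
n(H2O) = (8/9) × 3.906 = 3.472 mol
mass = 3.472 × 18.02 = 62.57 g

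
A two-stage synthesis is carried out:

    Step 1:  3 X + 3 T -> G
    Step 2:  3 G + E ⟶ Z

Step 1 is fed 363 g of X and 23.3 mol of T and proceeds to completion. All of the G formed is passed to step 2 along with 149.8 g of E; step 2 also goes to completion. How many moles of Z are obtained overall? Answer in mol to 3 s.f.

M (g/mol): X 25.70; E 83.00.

Step 1:
n(X) = 363.0 / 25.70 = 14.12 mol
n(T) = 23.30 mol
n/ν for X = 14.12/3 = 4.707
n/ν for T = 23.30/3 = 7.767
Smallest n/ν is X → limiting reagent.
n(G) produced = (1/3) × 14.12 = 4.707 mol
Step 2:
n(G) available = 4.707 mol
n(E) = 149.8 / 83.00 = 1.805 mol
n/ν for G = 4.707/3 = 1.569
n/ν for E = 1.805/1 = 1.805
Smallest n/ν is G → limiting reagent.
n(Z) = (1/3) × 4.707 = 1.569 mol

1.57 mol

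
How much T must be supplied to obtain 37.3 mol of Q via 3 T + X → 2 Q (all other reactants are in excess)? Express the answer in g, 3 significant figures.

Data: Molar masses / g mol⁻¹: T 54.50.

3050 g

n(Q) = 37.30 mol
n(T) = (3/2) × 37.30 = 55.95 mol
mass = 55.95 × 54.50 = 3049 g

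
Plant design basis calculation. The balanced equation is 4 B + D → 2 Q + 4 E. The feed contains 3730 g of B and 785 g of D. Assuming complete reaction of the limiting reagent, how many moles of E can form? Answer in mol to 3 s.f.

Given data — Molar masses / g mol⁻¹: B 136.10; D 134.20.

n(B) = 3730 / 136.10 = 27.41 mol
n(D) = 785.0 / 134.20 = 5.849 mol
n/ν for B = 27.41/4 = 6.853
n/ν for D = 5.849/1 = 5.849
Smallest n/ν is D → limiting reagent.
n(E) = (4/1) × 5.849 = 23.40 mol

23.4 mol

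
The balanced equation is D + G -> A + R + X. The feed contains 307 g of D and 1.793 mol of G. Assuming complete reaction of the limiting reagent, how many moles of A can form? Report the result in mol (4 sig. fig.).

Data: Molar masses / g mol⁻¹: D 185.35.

n(D) = 307.0 / 185.35 = 1.656 mol
n(G) = 1.793 mol
n/ν for D = 1.656/1 = 1.656
n/ν for G = 1.793/1 = 1.793
Smallest n/ν is D → limiting reagent.
n(A) = (1/1) × 1.656 = 1.656 mol

1.656 mol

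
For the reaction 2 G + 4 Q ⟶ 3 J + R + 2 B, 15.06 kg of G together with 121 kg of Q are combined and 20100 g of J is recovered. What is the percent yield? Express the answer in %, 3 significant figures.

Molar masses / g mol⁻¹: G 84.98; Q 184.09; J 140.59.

53.8 %

n(G) = 15.06×1000 / 84.98 = 177.2 mol
n(Q) = 121.0×1000 / 184.09 = 657.3 mol
n/ν for G = 177.2/2 = 88.60
n/ν for Q = 657.3/4 = 164.3
Smallest n/ν is G → limiting reagent.
theoretical n(J) = (3/2) × 177.2 = 265.8 mol → 37370 g
% yield = 20100 / 37370 × 100 = 53.79 %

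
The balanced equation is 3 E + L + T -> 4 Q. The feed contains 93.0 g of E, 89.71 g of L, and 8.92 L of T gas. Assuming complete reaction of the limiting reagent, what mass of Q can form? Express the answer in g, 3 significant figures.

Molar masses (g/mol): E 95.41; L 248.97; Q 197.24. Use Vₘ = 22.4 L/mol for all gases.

n(E) = 93.00 / 95.41 = 0.9747 mol
n(L) = 89.71 / 248.97 = 0.3603 mol
n(T) = 8.920 / 22.4 = 0.3982 mol
n/ν → E: 0.3249, L: 0.3603, T: 0.3982; E is limiting.
n(Q) = (4/3) × 0.9747 = 1.300 mol
mass = 1.300 × 197.24 = 256.4 g

256 g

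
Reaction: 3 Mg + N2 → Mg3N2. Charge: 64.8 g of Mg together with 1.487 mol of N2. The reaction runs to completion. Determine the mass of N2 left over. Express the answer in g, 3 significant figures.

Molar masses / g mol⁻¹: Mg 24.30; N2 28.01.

n(Mg) = 64.80 / 24.30 = 2.667 mol
n(N2) = 1.487 mol
n/ν for Mg = 2.667/3 = 0.8890
n/ν for N2 = 1.487/1 = 1.487
Smallest n/ν is Mg → limiting reagent.
N2 consumed = (1/3) × 2.667 = 0.8890 mol
N2 remaining = 1.487 − 0.8890 = 0.5980 mol
mass = 0.5980 × 28.01 = 16.75 g

16.8 g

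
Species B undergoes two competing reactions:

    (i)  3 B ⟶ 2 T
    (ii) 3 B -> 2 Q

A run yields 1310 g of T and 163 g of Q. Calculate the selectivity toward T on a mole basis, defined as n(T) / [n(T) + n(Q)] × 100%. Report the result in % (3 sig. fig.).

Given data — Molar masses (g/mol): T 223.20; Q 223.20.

88.9 %

n(T) = 1310 / 223.20 = 5.869 mol
n(Q) = 163 / 223.20 = 0.7303 mol
selectivity = 5.869/(5.869+0.7303) × 100 = 88.93 %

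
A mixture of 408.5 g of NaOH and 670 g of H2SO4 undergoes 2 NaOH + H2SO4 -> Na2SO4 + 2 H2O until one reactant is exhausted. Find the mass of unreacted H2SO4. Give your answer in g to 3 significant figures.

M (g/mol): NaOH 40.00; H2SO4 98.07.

169 g

n(NaOH) = 408.5 / 40.00 = 10.21 mol
n(H2SO4) = 670.0 / 98.07 = 6.832 mol
n/ν for NaOH = 10.21/2 = 5.105
n/ν for H2SO4 = 6.832/1 = 6.832
Smallest n/ν is NaOH → limiting reagent.
H2SO4 consumed = (1/2) × 10.21 = 5.105 mol
H2SO4 remaining = 6.832 − 5.105 = 1.727 mol
mass = 1.727 × 98.07 = 169.4 g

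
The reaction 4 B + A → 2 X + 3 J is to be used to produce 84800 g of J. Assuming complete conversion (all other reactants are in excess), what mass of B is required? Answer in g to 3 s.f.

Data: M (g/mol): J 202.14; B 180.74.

101000 g

n(J) = 84800 / 202.14 = 419.5 mol
n(B) = (4/3) × 419.5 = 559.3 mol
mass = 559.3 × 180.74 = 101100 g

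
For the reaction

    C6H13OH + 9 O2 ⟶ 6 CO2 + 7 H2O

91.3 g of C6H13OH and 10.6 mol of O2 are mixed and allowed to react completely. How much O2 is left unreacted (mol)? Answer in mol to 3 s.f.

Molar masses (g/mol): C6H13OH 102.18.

2.56 mol

n(C6H13OH) = 91.30 / 102.18 = 0.8935 mol
n(O2) = 10.60 mol
n/ν for C6H13OH = 0.8935/1 = 0.8935
n/ν for O2 = 10.60/9 = 1.178
Smallest n/ν is C6H13OH → limiting reagent.
O2 consumed = (9/1) × 0.8935 = 8.042 mol
O2 remaining = 10.60 − 8.042 = 2.558 mol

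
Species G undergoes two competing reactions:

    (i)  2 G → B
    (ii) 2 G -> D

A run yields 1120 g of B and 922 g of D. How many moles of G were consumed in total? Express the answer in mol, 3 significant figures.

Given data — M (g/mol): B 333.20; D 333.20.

n(B) = 1120 / 333.20 = 3.361 mol
n(D) = 922 / 333.20 = 2.767 mol
n(G) via (i) = (2/1)×3.361 = 6.722 mol
n(G) via (ii) = (2/1)×2.767 = 5.534 mol
total n(G) = 6.722 + 5.534 = 12.26 mol

12.3 mol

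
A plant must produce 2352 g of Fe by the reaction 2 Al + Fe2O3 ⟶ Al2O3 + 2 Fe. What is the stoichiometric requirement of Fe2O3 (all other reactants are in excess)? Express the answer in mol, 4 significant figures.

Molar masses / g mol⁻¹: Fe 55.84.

21.06 mol

n(Fe) = 2352 / 55.84 = 42.12 mol
n(Fe2O3) = (1/2) × 42.12 = 21.06 mol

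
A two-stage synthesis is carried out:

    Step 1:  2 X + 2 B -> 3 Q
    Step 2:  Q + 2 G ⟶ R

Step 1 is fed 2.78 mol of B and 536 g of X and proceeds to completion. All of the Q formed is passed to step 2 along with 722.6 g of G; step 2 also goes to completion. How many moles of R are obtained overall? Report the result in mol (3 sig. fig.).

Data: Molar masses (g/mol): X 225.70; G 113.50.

Step 1:
n(B) = 2.780 mol
n(X) = 536.0 / 225.70 = 2.375 mol
n/ν for B = 2.780/2 = 1.390
n/ν for X = 2.375/2 = 1.188
Smallest n/ν is X → limiting reagent.
n(Q) produced = (3/2) × 2.375 = 3.563 mol
Step 2:
n(Q) available = 3.563 mol
n(G) = 722.6 / 113.50 = 6.367 mol
n/ν for Q = 3.563/1 = 3.563
n/ν for G = 6.367/2 = 3.184
Smallest n/ν is G → limiting reagent.
n(R) = (1/2) × 6.367 = 3.184 mol

3.18 mol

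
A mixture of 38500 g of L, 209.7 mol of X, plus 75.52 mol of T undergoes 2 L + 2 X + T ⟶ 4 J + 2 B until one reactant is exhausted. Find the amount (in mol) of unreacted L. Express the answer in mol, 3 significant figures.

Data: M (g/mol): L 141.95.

120 mol

n(L) = 38500 / 141.95 = 271.2 mol
n(X) = 209.7 mol
n(T) = 75.52 mol
n/ν for L = 271.2/2 = 135.6
n/ν for X = 209.7/2 = 104.9
n/ν for T = 75.52/1 = 75.52
Smallest n/ν is T → limiting reagent.
L consumed = (2/1) × 75.52 = 151.0 mol
L remaining = 271.2 − 151.0 = 120.2 mol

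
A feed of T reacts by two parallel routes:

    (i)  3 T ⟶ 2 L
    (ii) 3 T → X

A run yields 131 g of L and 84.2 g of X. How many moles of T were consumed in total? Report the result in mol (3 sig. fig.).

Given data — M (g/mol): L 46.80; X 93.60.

6.90 mol

n(L) = 131 / 46.80 = 2.799 mol
n(X) = 84.2 / 93.60 = 0.8996 mol
n(T) via (i) = (3/2)×2.799 = 4.199 mol
n(T) via (ii) = (3/1)×0.8996 = 2.699 mol
total n(T) = 4.199 + 2.699 = 6.898 mol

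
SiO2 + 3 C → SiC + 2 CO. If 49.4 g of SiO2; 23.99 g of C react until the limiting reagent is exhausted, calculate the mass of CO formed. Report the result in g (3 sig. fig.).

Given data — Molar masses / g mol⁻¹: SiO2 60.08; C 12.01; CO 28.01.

37.3 g

n(SiO2) = 49.40 / 60.08 = 0.8222 mol
n(C) = 23.99 / 12.01 = 1.998 mol
n/ν for SiO2 = 0.8222/1 = 0.8222
n/ν for C = 1.998/3 = 0.6660
Smallest n/ν is C → limiting reagent.
n(CO) = (2/3) × 1.998 = 1.332 mol
mass = 1.332 × 28.01 = 37.31 g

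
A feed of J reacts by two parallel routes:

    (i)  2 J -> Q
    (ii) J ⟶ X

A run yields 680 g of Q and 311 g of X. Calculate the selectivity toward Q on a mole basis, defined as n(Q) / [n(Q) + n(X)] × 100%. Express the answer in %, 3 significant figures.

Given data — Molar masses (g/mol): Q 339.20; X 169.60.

n(Q) = 680 / 339.20 = 2.005 mol
n(X) = 311 / 169.60 = 1.834 mol
selectivity = 2.005/(2.005+1.834) × 100 = 52.23 %

52.2 %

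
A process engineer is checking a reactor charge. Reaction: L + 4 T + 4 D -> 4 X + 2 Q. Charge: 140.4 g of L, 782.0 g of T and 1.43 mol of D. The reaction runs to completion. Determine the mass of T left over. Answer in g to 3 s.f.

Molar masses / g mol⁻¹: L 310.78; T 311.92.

336 g

n(L) = 140.4 / 310.78 = 0.4518 mol
n(T) = 782.0 / 311.92 = 2.507 mol
n(D) = 1.430 mol
n/ν for L = 0.4518/1 = 0.4518
n/ν for T = 2.507/4 = 0.6268
n/ν for D = 1.430/4 = 0.3575
Smallest n/ν is D → limiting reagent.
T consumed = (4/4) × 1.430 = 1.430 mol
T remaining = 2.507 − 1.430 = 1.077 mol
mass = 1.077 × 311.92 = 335.9 g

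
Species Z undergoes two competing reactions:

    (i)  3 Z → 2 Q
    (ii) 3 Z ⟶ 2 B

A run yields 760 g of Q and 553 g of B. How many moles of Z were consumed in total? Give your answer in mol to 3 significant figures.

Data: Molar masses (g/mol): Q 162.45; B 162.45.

12.1 mol

n(Q) = 760 / 162.45 = 4.678 mol
n(B) = 553 / 162.45 = 3.404 mol
n(Z) via (i) = (3/2)×4.678 = 7.017 mol
n(Z) via (ii) = (3/2)×3.404 = 5.106 mol
total n(Z) = 7.017 + 5.106 = 12.12 mol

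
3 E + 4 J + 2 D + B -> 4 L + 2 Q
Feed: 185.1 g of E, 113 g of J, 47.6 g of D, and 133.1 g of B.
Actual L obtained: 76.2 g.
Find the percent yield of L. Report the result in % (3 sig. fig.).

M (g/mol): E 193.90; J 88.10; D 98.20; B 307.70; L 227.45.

n(E) = 185.1 / 193.90 = 0.9546 mol
n(J) = 113.0 / 88.10 = 1.283 mol
n(D) = 47.60 / 98.20 = 0.4847 mol
n(B) = 133.1 / 307.70 = 0.4326 mol
n/ν → E: 0.3182, J: 0.3208, D: 0.2424, B: 0.4326; D is limiting.
theoretical n(L) = (4/2) × 0.4847 = 0.9694 mol → 220.5 g
% yield = 76.2 / 220.5 × 100 = 34.56 %

34.6 %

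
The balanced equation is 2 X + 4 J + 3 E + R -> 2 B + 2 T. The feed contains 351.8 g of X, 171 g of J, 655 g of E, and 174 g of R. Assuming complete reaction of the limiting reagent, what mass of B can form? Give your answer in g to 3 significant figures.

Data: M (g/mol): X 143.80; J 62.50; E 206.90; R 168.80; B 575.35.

787 g

n(X) = 351.8 / 143.80 = 2.446 mol
n(J) = 171.0 / 62.50 = 2.736 mol
n(E) = 655.0 / 206.90 = 3.166 mol
n(R) = 174.0 / 168.80 = 1.031 mol
n/ν for X = 2.446/2 = 1.223
n/ν for J = 2.736/4 = 0.6840
n/ν for E = 3.166/3 = 1.055
n/ν for R = 1.031/1 = 1.031
Smallest n/ν is J → limiting reagent.
n(B) = (2/4) × 2.736 = 1.368 mol
mass = 1.368 × 575.35 = 787.1 g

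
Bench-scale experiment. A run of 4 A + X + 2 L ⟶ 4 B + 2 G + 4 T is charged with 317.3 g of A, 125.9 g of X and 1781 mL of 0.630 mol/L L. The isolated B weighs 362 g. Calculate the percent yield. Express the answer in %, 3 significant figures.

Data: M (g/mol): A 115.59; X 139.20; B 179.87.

n(A) = 317.3 / 115.59 = 2.745 mol
n(X) = 125.9 / 139.20 = 0.9045 mol
n(L) = 0.630 × 1781/1000 = 1.122 mol
n/ν → A: 0.6863, X: 0.9045, L: 0.5610; L is limiting.
theoretical n(B) = (4/2) × 1.122 = 2.244 mol → 403.6 g
% yield = 362 / 403.6 × 100 = 89.69 %

89.7 %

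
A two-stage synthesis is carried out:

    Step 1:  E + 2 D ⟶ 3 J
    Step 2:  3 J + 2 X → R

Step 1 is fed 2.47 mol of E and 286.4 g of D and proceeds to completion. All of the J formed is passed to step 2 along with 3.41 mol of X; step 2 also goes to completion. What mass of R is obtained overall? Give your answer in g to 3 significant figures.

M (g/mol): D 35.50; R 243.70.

416 g

Step 1:
n(E) = 2.470 mol
n(D) = 286.4 / 35.50 = 8.068 mol
n/ν for E = 2.470/1 = 2.470
n/ν for D = 8.068/2 = 4.034
Smallest n/ν is E → limiting reagent.
n(J) produced = (3/1) × 2.470 = 7.410 mol
Step 2:
n(J) available = 7.410 mol
n(X) = 3.410 mol
n/ν for J = 7.410/3 = 2.470
n/ν for X = 3.410/2 = 1.705
Smallest n/ν is X → limiting reagent.
n(R) = (1/2) × 3.410 = 1.705 mol
mass = 1.705 × 243.70 = 415.5 g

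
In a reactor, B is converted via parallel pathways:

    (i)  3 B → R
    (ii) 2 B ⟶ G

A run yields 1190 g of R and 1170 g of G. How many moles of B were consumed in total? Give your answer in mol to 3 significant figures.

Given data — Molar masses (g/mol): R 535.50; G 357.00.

n(R) = 1190 / 535.50 = 2.222 mol
n(G) = 1170 / 357.00 = 3.277 mol
n(B) via (i) = (3/1)×2.222 = 6.666 mol
n(B) via (ii) = (2/1)×3.277 = 6.554 mol
total n(B) = 6.666 + 6.554 = 13.22 mol

13.2 mol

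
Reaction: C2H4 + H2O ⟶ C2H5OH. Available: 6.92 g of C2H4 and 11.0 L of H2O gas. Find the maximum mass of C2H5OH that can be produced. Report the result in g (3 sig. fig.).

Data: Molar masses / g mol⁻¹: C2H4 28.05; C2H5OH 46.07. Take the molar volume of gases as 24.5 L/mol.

11.4 g

n(C2H4) = 6.920 / 28.05 = 0.2467 mol
n(H2O) = 11.00 / 24.5 = 0.4490 mol
n/ν for C2H4 = 0.2467/1 = 0.2467
n/ν for H2O = 0.4490/1 = 0.4490
Smallest n/ν is C2H4 → limiting reagent.
n(C2H5OH) = (1/1) × 0.2467 = 0.2467 mol
mass = 0.2467 × 46.07 = 11.37 g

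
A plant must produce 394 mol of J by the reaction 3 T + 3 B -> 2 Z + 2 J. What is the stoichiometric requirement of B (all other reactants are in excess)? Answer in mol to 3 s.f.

591 mol

n(J) = 394.0 mol
n(B) = (3/2) × 394.0 = 591.0 mol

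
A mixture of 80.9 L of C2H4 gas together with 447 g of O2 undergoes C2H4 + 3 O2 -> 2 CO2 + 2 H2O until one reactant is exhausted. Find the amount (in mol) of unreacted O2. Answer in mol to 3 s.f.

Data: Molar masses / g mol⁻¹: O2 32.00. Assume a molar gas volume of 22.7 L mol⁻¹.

3.28 mol

n(C2H4) = 80.90 / 22.7 = 3.564 mol
n(O2) = 447.0 / 32.00 = 13.97 mol
n/ν for C2H4 = 3.564/1 = 3.564
n/ν for O2 = 13.97/3 = 4.657
Smallest n/ν is C2H4 → limiting reagent.
O2 consumed = (3/1) × 3.564 = 10.69 mol
O2 remaining = 13.97 − 10.69 = 3.280 mol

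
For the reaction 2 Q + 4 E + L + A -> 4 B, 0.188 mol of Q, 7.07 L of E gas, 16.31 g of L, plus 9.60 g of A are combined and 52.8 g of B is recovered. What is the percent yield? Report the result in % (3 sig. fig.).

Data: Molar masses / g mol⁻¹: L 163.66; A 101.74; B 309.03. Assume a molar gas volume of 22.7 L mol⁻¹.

54.9 %

n(Q) = 0.1880 mol
n(E) = 7.070 / 22.7 = 0.3115 mol
n(L) = 16.31 / 163.66 = 0.09966 mol
n(A) = 9.600 / 101.74 = 0.09436 mol
n/ν for Q = 0.1880/2 = 0.09400
n/ν for E = 0.3115/4 = 0.07788
n/ν for L = 0.09966/1 = 0.09966
n/ν for A = 0.09436/1 = 0.09436
Smallest n/ν is E → limiting reagent.
theoretical n(B) = (4/4) × 0.3115 = 0.3115 mol → 96.26 g
% yield = 52.8 / 96.26 × 100 = 54.85 %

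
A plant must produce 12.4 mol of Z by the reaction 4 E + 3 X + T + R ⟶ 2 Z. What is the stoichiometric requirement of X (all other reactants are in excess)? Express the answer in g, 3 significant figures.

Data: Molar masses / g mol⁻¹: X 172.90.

n(Z) = 12.40 mol
n(X) = (3/2) × 12.40 = 18.60 mol
mass = 18.60 × 172.90 = 3216 g

3220 g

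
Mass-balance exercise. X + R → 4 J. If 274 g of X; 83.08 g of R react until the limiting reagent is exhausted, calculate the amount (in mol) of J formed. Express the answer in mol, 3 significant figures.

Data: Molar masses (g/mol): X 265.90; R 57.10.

4.12 mol

n(X) = 274.0 / 265.90 = 1.030 mol
n(R) = 83.08 / 57.10 = 1.455 mol
n/ν → X: 1.030, R: 1.455; X is limiting.
n(J) = (4/1) × 1.030 = 4.120 mol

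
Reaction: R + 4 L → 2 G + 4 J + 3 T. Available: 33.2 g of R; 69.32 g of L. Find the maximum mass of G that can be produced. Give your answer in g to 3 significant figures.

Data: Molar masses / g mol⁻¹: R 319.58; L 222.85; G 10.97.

1.71 g

n(R) = 33.20 / 319.58 = 0.1039 mol
n(L) = 69.32 / 222.85 = 0.3111 mol
n/ν for R = 0.1039/1 = 0.1039
n/ν for L = 0.3111/4 = 0.07778
Smallest n/ν is L → limiting reagent.
n(G) = (2/4) × 0.3111 = 0.1556 mol
mass = 0.1556 × 10.97 = 1.707 g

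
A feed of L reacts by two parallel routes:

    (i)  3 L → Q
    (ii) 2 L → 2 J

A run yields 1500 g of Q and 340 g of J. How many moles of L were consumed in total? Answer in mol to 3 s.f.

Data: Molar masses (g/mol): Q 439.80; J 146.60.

12.6 mol

n(Q) = 1500 / 439.80 = 3.411 mol
n(J) = 340 / 146.60 = 2.319 mol
n(L) via (i) = (3/1)×3.411 = 10.23 mol
n(L) via (ii) = (2/2)×2.319 = 2.319 mol
total n(L) = 10.23 + 2.319 = 12.55 mol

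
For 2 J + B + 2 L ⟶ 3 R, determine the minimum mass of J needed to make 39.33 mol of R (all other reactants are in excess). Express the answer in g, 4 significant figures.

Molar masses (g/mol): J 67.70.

n(R) = 39.33 mol
n(J) = (2/3) × 39.33 = 26.22 mol
mass = 26.22 × 67.70 = 1775 g

1775 g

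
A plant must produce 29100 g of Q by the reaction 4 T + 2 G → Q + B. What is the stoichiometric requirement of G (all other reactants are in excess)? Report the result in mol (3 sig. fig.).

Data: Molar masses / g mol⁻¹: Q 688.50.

n(Q) = 29100 / 688.50 = 42.27 mol
n(G) = (2/1) × 42.27 = 84.54 mol

84.5 mol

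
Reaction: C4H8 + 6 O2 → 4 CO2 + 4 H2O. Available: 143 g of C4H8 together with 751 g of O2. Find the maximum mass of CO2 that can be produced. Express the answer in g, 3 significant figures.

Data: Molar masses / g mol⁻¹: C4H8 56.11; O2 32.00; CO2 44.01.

n(C4H8) = 143.0 / 56.11 = 2.549 mol
n(O2) = 751.0 / 32.00 = 23.47 mol
n/ν for C4H8 = 2.549/1 = 2.549
n/ν for O2 = 23.47/6 = 3.912
Smallest n/ν is C4H8 → limiting reagent.
n(CO2) = (4/1) × 2.549 = 10.20 mol
mass = 10.20 × 44.01 = 448.9 g

449 g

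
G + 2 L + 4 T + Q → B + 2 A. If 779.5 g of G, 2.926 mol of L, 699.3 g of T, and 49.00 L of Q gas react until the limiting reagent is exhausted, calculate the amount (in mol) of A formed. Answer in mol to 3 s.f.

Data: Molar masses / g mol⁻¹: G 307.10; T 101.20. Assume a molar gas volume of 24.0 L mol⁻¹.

n(G) = 779.5 / 307.10 = 2.538 mol
n(L) = 2.926 mol
n(T) = 699.3 / 101.20 = 6.910 mol
n(Q) = 49.00 / 24.0 = 2.042 mol
n/ν for G = 2.538/1 = 2.538
n/ν for L = 2.926/2 = 1.463
n/ν for T = 6.910/4 = 1.728
n/ν for Q = 2.042/1 = 2.042
Smallest n/ν is L → limiting reagent.
n(A) = (2/2) × 2.926 = 2.926 mol

2.93 mol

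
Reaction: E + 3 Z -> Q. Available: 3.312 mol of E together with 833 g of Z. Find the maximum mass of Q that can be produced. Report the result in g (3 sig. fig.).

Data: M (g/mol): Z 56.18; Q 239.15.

n(E) = 3.312 mol
n(Z) = 833.0 / 56.18 = 14.83 mol
n/ν → E: 3.312, Z: 4.943; E is limiting.
n(Q) = (1/1) × 3.312 = 3.312 mol
mass = 3.312 × 239.15 = 792.1 g

792 g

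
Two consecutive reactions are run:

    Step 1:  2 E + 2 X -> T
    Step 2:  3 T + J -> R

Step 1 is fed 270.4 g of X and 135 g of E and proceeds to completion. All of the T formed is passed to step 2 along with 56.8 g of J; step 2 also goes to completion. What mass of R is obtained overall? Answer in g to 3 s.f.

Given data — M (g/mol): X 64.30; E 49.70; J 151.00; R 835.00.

Step 1:
n(X) = 270.4 / 64.30 = 4.205 mol
n(E) = 135.0 / 49.70 = 2.716 mol
n/ν for X = 4.205/2 = 2.103
n/ν for E = 2.716/2 = 1.358
Smallest n/ν is E → limiting reagent.
n(T) produced = (1/2) × 2.716 = 1.358 mol
Step 2:
n(T) available = 1.358 mol
n(J) = 56.80 / 151.00 = 0.3762 mol
n/ν for T = 1.358/3 = 0.4527
n/ν for J = 0.3762/1 = 0.3762
Smallest n/ν is J → limiting reagent.
n(R) = (1/1) × 0.3762 = 0.3762 mol
mass = 0.3762 × 835.00 = 314.1 g

314 g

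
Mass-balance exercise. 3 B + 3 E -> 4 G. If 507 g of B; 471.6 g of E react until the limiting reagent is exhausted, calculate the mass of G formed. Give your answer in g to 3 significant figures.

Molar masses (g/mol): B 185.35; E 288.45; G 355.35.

775 g

n(B) = 507.0 / 185.35 = 2.735 mol
n(E) = 471.6 / 288.45 = 1.635 mol
n/ν for B = 2.735/3 = 0.9117
n/ν for E = 1.635/3 = 0.5450
Smallest n/ν is E → limiting reagent.
n(G) = (4/3) × 1.635 = 2.180 mol
mass = 2.180 × 355.35 = 774.7 g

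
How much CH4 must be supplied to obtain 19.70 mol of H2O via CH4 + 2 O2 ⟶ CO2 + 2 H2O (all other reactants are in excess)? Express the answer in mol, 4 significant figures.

9.850 mol

n(H2O) = 19.70 mol
n(CH4) = (1/2) × 19.70 = 9.850 mol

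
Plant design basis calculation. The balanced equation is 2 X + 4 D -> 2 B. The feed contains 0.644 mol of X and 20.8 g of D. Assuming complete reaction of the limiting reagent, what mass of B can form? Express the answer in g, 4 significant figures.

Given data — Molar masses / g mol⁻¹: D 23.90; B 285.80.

n(X) = 0.6440 mol
n(D) = 20.80 / 23.90 = 0.8703 mol
n/ν → X: 0.3220, D: 0.2176; D is limiting.
n(B) = (2/4) × 0.8703 = 0.4352 mol
mass = 0.4352 × 285.80 = 124.4 g

124.4 g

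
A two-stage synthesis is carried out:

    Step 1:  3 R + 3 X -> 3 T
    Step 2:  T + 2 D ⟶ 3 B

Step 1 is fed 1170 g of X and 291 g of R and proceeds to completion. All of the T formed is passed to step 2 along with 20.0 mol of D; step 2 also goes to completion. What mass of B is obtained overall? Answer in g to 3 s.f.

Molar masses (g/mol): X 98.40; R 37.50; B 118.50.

Step 1:
n(X) = 1170 / 98.40 = 11.89 mol
n(R) = 291.0 / 37.50 = 7.760 mol
n/ν for X = 11.89/3 = 3.963
n/ν for R = 7.760/3 = 2.587
Smallest n/ν is R → limiting reagent.
n(T) produced = (3/3) × 7.760 = 7.760 mol
Step 2:
n(T) available = 7.760 mol
n(D) = 20.00 mol
n/ν for T = 7.760/1 = 7.760
n/ν for D = 20.00/2 = 10.00
Smallest n/ν is T → limiting reagent.
n(B) = (3/1) × 7.760 = 23.28 mol
mass = 23.28 × 118.50 = 2759 g

2760 g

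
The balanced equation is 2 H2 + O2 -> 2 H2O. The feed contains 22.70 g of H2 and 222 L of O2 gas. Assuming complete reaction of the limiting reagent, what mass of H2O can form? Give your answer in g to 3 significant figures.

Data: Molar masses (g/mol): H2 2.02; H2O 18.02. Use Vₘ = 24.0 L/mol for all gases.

n(H2) = 22.70 / 2.02 = 11.24 mol
n(O2) = 222.0 / 24.0 = 9.250 mol
n/ν for H2 = 11.24/2 = 5.620
n/ν for O2 = 9.250/1 = 9.250
Smallest n/ν is H2 → limiting reagent.
n(H2O) = (2/2) × 11.24 = 11.24 mol
mass = 11.24 × 18.02 = 202.5 g

203 g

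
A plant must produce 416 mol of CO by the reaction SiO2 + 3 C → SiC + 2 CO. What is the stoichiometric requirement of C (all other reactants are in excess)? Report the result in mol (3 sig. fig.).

624 mol

n(CO) = 416.0 mol
n(C) = (3/2) × 416.0 = 624.0 mol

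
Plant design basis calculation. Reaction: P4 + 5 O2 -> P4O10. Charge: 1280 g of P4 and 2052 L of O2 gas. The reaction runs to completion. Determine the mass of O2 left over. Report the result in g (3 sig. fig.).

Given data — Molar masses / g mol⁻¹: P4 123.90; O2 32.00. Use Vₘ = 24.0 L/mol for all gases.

n(P4) = 1280 / 123.90 = 10.33 mol
n(O2) = 2052 / 24.0 = 85.50 mol
n/ν for P4 = 10.33/1 = 10.33
n/ν for O2 = 85.50/5 = 17.10
Smallest n/ν is P4 → limiting reagent.
O2 consumed = (5/1) × 10.33 = 51.65 mol
O2 remaining = 85.50 − 51.65 = 33.85 mol
mass = 33.85 × 32.00 = 1083 g

1080 g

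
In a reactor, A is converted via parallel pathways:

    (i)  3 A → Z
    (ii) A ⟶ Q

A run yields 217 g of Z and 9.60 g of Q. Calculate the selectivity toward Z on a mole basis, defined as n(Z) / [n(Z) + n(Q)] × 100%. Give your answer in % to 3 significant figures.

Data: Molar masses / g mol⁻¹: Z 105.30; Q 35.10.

88.3 %

n(Z) = 217 / 105.30 = 2.061 mol
n(Q) = 9.60 / 35.10 = 0.2735 mol
selectivity = 2.061/(2.061+0.2735) × 100 = 88.28 %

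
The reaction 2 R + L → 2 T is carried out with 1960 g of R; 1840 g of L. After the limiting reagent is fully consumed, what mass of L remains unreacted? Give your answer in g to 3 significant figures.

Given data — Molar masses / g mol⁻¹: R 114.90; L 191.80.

n(R) = 1960 / 114.90 = 17.06 mol
n(L) = 1840 / 191.80 = 9.593 mol
n/ν for R = 17.06/2 = 8.530
n/ν for L = 9.593/1 = 9.593
Smallest n/ν is R → limiting reagent.
L consumed = (1/2) × 17.06 = 8.530 mol
L remaining = 9.593 − 8.530 = 1.063 mol
mass = 1.063 × 191.80 = 203.9 g

204 g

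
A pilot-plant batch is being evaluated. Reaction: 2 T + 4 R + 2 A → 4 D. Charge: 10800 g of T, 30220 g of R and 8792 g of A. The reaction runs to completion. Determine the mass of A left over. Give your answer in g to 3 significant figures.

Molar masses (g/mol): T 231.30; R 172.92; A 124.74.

n(T) = 10800 / 231.30 = 46.69 mol
n(R) = 30220 / 172.92 = 174.8 mol
n(A) = 8792 / 124.74 = 70.48 mol
n/ν for T = 46.69/2 = 23.35
n/ν for R = 174.8/4 = 43.70
n/ν for A = 70.48/2 = 35.24
Smallest n/ν is T → limiting reagent.
A consumed = (2/2) × 46.69 = 46.69 mol
A remaining = 70.48 − 46.69 = 23.79 mol
mass = 23.79 × 124.74 = 2968 g

2970 g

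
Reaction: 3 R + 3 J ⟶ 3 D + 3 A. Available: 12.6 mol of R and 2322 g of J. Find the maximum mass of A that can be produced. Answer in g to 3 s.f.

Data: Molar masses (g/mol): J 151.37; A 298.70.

n(R) = 12.60 mol
n(J) = 2322 / 151.37 = 15.34 mol
n/ν for R = 12.60/3 = 4.200
n/ν for J = 15.34/3 = 5.113
Smallest n/ν is R → limiting reagent.
n(A) = (3/3) × 12.60 = 12.60 mol
mass = 12.60 × 298.70 = 3764 g

3760 g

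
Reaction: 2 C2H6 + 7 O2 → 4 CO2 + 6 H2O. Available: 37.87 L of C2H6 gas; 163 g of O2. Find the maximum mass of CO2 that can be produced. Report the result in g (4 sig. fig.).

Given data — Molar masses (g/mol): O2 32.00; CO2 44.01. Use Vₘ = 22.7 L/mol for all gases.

128.1 g

n(C2H6) = 37.87 / 22.7 = 1.668 mol
n(O2) = 163.0 / 32.00 = 5.094 mol
n/ν for C2H6 = 1.668/2 = 0.8340
n/ν for O2 = 5.094/7 = 0.7277
Smallest n/ν is O2 → limiting reagent.
n(CO2) = (4/7) × 5.094 = 2.911 mol
mass = 2.911 × 44.01 = 128.1 g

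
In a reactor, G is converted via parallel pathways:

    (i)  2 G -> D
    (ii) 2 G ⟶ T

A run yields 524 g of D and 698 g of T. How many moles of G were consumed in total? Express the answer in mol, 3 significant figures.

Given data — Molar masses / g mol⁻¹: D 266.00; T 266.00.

n(D) = 524 / 266.00 = 1.970 mol
n(T) = 698 / 266.00 = 2.624 mol
n(G) via (i) = (2/1)×1.970 = 3.940 mol
n(G) via (ii) = (2/1)×2.624 = 5.248 mol
total n(G) = 3.940 + 5.248 = 9.188 mol

9.19 mol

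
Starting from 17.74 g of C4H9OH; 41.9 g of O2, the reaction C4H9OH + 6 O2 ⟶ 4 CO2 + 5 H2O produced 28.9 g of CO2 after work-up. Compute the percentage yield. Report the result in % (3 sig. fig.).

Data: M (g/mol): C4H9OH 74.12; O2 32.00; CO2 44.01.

n(C4H9OH) = 17.74 / 74.12 = 0.2393 mol
n(O2) = 41.90 / 32.00 = 1.309 mol
n/ν for C4H9OH = 0.2393/1 = 0.2393
n/ν for O2 = 1.309/6 = 0.2182
Smallest n/ν is O2 → limiting reagent.
theoretical n(CO2) = (4/6) × 1.309 = 0.8727 mol → 38.41 g
% yield = 28.9 / 38.41 × 100 = 75.24 %

75.2 %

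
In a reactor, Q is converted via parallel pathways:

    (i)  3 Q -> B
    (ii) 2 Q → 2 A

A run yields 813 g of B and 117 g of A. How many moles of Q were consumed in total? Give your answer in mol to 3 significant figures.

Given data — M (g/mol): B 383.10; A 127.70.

7.28 mol

n(B) = 813 / 383.10 = 2.122 mol
n(A) = 117 / 127.70 = 0.9162 mol
n(Q) via (i) = (3/1)×2.122 = 6.366 mol
n(Q) via (ii) = (2/2)×0.9162 = 0.9162 mol
total n(Q) = 6.366 + 0.9162 = 7.282 mol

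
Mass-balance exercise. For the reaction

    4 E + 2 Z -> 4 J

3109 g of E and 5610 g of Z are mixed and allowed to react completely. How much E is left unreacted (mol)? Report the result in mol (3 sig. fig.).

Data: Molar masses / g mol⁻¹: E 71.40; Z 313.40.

n(E) = 3109 / 71.40 = 43.54 mol
n(Z) = 5610 / 313.40 = 17.90 mol
n/ν for E = 43.54/4 = 10.89
n/ν for Z = 17.90/2 = 8.950
Smallest n/ν is Z → limiting reagent.
E consumed = (4/2) × 17.90 = 35.80 mol
E remaining = 43.54 − 35.80 = 7.740 mol

7.74 mol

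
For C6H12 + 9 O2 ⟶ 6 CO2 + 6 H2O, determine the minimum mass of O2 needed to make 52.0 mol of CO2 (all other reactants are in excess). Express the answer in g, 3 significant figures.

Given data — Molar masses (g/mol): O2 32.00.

2500 g

n(CO2) = 52.00 mol
n(O2) = (9/6) × 52.00 = 78.00 mol
mass = 78.00 × 32.00 = 2496 g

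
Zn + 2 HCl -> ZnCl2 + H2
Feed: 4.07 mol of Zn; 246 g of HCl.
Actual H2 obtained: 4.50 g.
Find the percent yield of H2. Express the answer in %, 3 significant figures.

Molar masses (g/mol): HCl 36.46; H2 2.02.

n(Zn) = 4.070 mol
n(HCl) = 246.0 / 36.46 = 6.747 mol
n/ν → Zn: 4.070, HCl: 3.374; HCl is limiting.
theoretical n(H2) = (1/2) × 6.747 = 3.374 mol → 6.815 g
% yield = 4.50 / 6.815 × 100 = 66.03 %

66.0 %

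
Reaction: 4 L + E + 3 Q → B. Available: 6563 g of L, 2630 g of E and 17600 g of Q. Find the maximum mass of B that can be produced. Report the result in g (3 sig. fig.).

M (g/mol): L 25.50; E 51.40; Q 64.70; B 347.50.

n(L) = 6563 / 25.50 = 257.4 mol
n(E) = 2630 / 51.40 = 51.17 mol
n(Q) = 17600 / 64.70 = 272.0 mol
n/ν for L = 257.4/4 = 64.35
n/ν for E = 51.17/1 = 51.17
n/ν for Q = 272.0/3 = 90.67
Smallest n/ν is E → limiting reagent.
n(B) = (1/1) × 51.17 = 51.17 mol
mass = 51.17 × 347.50 = 17780 g

17800 g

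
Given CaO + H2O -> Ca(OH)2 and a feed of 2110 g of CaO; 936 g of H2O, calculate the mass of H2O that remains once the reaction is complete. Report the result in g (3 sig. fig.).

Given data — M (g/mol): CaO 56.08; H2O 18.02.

n(CaO) = 2110 / 56.08 = 37.62 mol
n(H2O) = 936.0 / 18.02 = 51.94 mol
n/ν → CaO: 37.62, H2O: 51.94; CaO is limiting.
H2O consumed = (1/1) × 37.62 = 37.62 mol
H2O remaining = 51.94 − 37.62 = 14.32 mol
mass = 14.32 × 18.02 = 258.0 g

258 g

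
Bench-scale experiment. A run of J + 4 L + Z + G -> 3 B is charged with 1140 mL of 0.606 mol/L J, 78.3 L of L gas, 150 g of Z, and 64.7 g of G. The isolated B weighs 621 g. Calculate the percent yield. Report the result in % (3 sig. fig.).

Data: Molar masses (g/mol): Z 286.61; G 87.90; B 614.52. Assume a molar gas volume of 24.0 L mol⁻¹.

n(J) = 0.606 × 1140/1000 = 0.6908 mol
n(L) = 78.30 / 24.0 = 3.263 mol
n(Z) = 150.0 / 286.61 = 0.5234 mol
n(G) = 64.70 / 87.90 = 0.7361 mol
n/ν → J: 0.6908, L: 0.8158, Z: 0.5234, G: 0.7361; Z is limiting.
theoretical n(B) = (3/1) × 0.5234 = 1.570 mol → 964.8 g
% yield = 621 / 964.8 × 100 = 64.37 %

64.4 %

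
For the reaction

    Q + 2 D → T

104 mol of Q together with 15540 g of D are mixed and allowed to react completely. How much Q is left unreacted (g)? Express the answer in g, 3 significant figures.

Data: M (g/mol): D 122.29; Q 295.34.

12000 g

n(Q) = 104.0 mol
n(D) = 15540 / 122.29 = 127.1 mol
n/ν for Q = 104.0/1 = 104.0
n/ν for D = 127.1/2 = 63.55
Smallest n/ν is D → limiting reagent.
Q consumed = (1/2) × 127.1 = 63.55 mol
Q remaining = 104.0 − 63.55 = 40.45 mol
mass = 40.45 × 295.34 = 11950 g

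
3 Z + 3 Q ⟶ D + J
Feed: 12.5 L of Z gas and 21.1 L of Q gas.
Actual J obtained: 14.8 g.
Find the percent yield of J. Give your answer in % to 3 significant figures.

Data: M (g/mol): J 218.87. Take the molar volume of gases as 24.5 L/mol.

39.8 %

n(Z) = 12.50 / 24.5 = 0.5102 mol
n(Q) = 21.10 / 24.5 = 0.8612 mol
n/ν for Z = 0.5102/3 = 0.1701
n/ν for Q = 0.8612/3 = 0.2871
Smallest n/ν is Z → limiting reagent.
theoretical n(J) = (1/3) × 0.5102 = 0.1701 mol → 37.23 g
% yield = 14.8 / 37.23 × 100 = 39.75 %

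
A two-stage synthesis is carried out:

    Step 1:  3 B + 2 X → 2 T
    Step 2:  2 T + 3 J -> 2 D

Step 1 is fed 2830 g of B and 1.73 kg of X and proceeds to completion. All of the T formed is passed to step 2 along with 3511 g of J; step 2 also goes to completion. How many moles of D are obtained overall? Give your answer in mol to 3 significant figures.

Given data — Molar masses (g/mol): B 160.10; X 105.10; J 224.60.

10.4 mol

Step 1:
n(B) = 2830 / 160.10 = 17.68 mol
n(X) = 1.730×1000 / 105.10 = 16.46 mol
n/ν → B: 5.893, X: 8.230; B is limiting.
n(T) produced = (2/3) × 17.68 = 11.79 mol
Step 2:
n(T) available = 11.79 mol
n(J) = 3511 / 224.60 = 15.63 mol
n/ν → T: 5.895, J: 5.210; J is limiting.
n(D) = (2/3) × 15.63 = 10.42 mol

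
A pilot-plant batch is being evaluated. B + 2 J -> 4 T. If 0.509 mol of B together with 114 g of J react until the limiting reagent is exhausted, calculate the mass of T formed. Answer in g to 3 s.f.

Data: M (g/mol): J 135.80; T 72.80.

122 g

n(B) = 0.5090 mol
n(J) = 114.0 / 135.80 = 0.8395 mol
n/ν for B = 0.5090/1 = 0.5090
n/ν for J = 0.8395/2 = 0.4198
Smallest n/ν is J → limiting reagent.
n(T) = (4/2) × 0.8395 = 1.679 mol
mass = 1.679 × 72.80 = 122.2 g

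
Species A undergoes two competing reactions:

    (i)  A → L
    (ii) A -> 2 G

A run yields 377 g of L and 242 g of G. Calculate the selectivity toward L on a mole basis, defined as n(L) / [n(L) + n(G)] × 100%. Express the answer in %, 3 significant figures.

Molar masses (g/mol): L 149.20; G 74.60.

43.8 %

n(L) = 377 / 149.20 = 2.527 mol
n(G) = 242 / 74.60 = 3.244 mol
selectivity = 2.527/(2.527+3.244) × 100 = 43.79 %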